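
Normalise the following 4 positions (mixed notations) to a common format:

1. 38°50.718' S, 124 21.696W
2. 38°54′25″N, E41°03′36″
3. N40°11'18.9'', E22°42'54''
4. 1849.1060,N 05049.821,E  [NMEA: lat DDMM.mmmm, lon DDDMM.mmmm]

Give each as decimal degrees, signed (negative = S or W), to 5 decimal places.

1. -38.84530, -124.36160
2. 38.90694, 41.06000
3. 40.18858, 22.71500
4. 18.81843, 50.83035

Point 1:
  Lat: 38 + 50.718/60 = 38.845300
  S → negative
  Longitude: 124 + 21.696/60 = 124.361600
  W ⇒ negate
Point 2:
  φ: 38 + 54/60 + 25/3600 = 38.906944
  N ⇒ keep positive
  Lon: 41° + 3/60 + 36/3600 = 41 + 0.050000 + 0.010000 = 41.060000
  E ⇒ keep positive
Point 3:
  Lat: 40 + 11/60 + 18.9/3600 = 40.188583
  N → positive
  Longitude: 22 + 42/60 + 54/3600 = 22.715000
  E ⇒ keep positive
Point 4:
  Latitude: split at 2 digits → 18° and 49.106′; 18 + 49.106/60 = 18.818433
  N → positive
  Longitude: degrees = first 3 digits = 50, minutes = 49.821; 50 + 49.821/60 = 50.830350
  E → positive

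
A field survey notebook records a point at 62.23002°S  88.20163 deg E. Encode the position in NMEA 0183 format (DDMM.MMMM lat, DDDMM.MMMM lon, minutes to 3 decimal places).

Lat: 62° + 0.230020 × 60 = 62° 13.80120′
Lon: 88° + 0.201630 × 60 = 88° 12.09780′

6213.801,S / 08812.098,E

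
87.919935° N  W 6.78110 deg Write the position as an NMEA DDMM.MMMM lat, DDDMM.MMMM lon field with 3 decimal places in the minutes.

8755.196,N / 00646.866,W

φ: fractional part 0.919935 → 55.19610 minutes
λ: 6° + 0.781100 × 60 = 6° 46.86600′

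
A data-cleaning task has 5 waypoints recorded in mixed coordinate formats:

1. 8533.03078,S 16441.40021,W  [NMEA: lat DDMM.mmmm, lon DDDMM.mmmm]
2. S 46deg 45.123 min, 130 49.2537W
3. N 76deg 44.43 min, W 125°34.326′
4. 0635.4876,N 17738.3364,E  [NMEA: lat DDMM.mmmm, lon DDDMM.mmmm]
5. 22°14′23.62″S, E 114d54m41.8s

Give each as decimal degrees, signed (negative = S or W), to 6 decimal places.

1. -85.550513, -164.690004
2. -46.752050, -130.820895
3. 76.740500, -125.572100
4. 6.591460, 177.638940
5. -22.239894, 114.911611

Point 1:
  Latitude: degrees = first 2 digits = 85, minutes = 33.03078; 85 + 33.03078/60 = 85.5505130
  S → negative
  Lon: degrees = first 3 digits = 164, minutes = 41.40021; 164 + 41.40021/60 = 164.6900035
  W ⇒ negate
Point 2:
  Latitude: 45.123′ = 0.752050°; total 46.7520500
  S ⇒ negate
  Longitude: 49.2537′ = 0.820895°; total 130.8208950
  hemisphere W, so the sign is −
Point 3:
  φ: 44.43′ = 0.740500°; total 76.7405000
  N ⇒ keep positive
  Lon: 34.326′ = 0.572100°; total 125.5721000
  W ⇒ negate
Point 4:
  φ: degrees = first 2 digits = 6, minutes = 35.4876; 6 + 35.4876/60 = 6.5914600
  N ⇒ keep positive
  λ: degrees = first 3 digits = 177, minutes = 38.3364; 177 + 38.3364/60 = 177.6389400
  E ⇒ keep positive
Point 5:
  Latitude: 14′ + 23.62″ = 14.39367′; 22 + 14.39367/60 = 22.2398944
  S → negative
  λ: 114 + 54/60 + 41.8/3600 = 114.9116111
  E ⇒ keep positive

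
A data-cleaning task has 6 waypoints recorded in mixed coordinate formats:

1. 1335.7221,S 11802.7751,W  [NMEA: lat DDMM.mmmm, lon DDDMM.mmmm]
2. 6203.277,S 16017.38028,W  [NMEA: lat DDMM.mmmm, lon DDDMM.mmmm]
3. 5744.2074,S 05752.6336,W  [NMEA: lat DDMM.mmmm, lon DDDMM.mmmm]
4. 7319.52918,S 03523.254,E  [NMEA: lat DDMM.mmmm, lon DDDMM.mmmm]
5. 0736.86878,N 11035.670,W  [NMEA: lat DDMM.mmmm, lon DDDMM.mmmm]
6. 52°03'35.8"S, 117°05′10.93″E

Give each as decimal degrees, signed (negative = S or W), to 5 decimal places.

1. -13.59537, -118.04625
2. -62.05462, -160.28967
3. -57.73679, -57.87723
4. -73.32549, 35.38757
5. 7.61448, -110.59450
6. -52.05994, 117.08637

Point 1:
  φ: split at 2 digits → 13° and 35.7221′; 13 + 35.7221/60 = 13.595368
  hemisphere S, so the sign is −
  Lon: split at 3 digits → 118° and 2.7751′; 118 + 2.7751/60 = 118.046252
  hemisphere W, so the sign is −
Point 2:
  φ: degrees = first 2 digits = 62, minutes = 3.277; 62 + 3.277/60 = 62.054617
  S ⇒ negate
  λ: split at 3 digits → 160° and 17.38028′; 160 + 17.38028/60 = 160.289671
  W ⇒ negate
Point 3:
  Latitude: degrees = first 2 digits = 57, minutes = 44.2074; 57 + 44.2074/60 = 57.736790
  S ⇒ negate
  Lon: degrees = first 3 digits = 57, minutes = 52.6336; 57 + 52.6336/60 = 57.877227
  W ⇒ negate
Point 4:
  Lat: degrees = first 2 digits = 73, minutes = 19.52918; 73 + 19.52918/60 = 73.325486
  hemisphere S, so the sign is −
  Longitude: split at 3 digits → 035° and 23.254′; 35 + 23.254/60 = 35.387567
  E ⇒ keep positive
Point 5:
  Latitude: split at 2 digits → 07° and 36.86878′; 7 + 36.86878/60 = 7.614480
  N → positive
  Longitude: degrees = first 3 digits = 110, minutes = 35.67; 110 + 35.67/60 = 110.594500
  W → negative
Point 6:
  φ: 3′ + 35.8″ = 3.59667′; 52 + 3.59667/60 = 52.059944
  S → negative
  Lon: 5′ + 10.93″ = 5.18217′; 117 + 5.18217/60 = 117.086369
  E → positive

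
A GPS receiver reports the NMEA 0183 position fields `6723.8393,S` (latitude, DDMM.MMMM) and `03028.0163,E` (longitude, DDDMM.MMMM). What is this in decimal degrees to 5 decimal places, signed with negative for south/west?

-67.39732, 30.46694

Latitude: split at 2 digits → 67° and 23.8393′; 67 + 23.8393/60 = 67.397322
S → negative
Lon: split at 3 digits → 030° and 28.0163′; 30 + 28.0163/60 = 30.466938
E → positive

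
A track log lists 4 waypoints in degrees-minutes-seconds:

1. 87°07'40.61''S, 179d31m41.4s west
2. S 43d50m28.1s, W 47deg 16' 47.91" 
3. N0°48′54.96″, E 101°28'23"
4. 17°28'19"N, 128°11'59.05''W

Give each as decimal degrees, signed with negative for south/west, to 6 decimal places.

Point 1:
  φ: 87 + 7/60 + 40.61/3600 = 87.1279472
  hemisphere S, so the sign is −
  Longitude: 179° + 31/60 + 41.4/3600 = 179 + 0.516667 + 0.011500 = 179.5281667
  W → negative
Point 2:
  φ: 50′ + 28.1″ = 50.46833′; 43 + 50.46833/60 = 43.8411389
  S ⇒ negate
  λ: 47 + 16/60 + 47.91/3600 = 47.2799750
  W ⇒ negate
Point 3:
  Latitude: 48′ + 54.96″ = 48.91600′; 0 + 48.91600/60 = 0.8152667
  N ⇒ keep positive
  Longitude: 101° + 28/60 + 23/3600 = 101 + 0.466667 + 0.006389 = 101.4730556
  E → positive
Point 4:
  φ: 17° + 28/60 + 19/3600 = 17 + 0.466667 + 0.005278 = 17.4719444
  N ⇒ keep positive
  λ: 128° + 11/60 + 59.05/3600 = 128 + 0.183333 + 0.016403 = 128.1997361
  W → negative

1. -87.127947, -179.528167
2. -43.841139, -47.279975
3. 0.815267, 101.473056
4. 17.471944, -128.199736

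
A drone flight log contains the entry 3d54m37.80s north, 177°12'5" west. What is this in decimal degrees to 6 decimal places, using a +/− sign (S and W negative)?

3.910500, -177.201389

Lat: 54′ + 37.8″ = 54.63000′; 3 + 54.63000/60 = 3.9105000
N ⇒ keep positive
λ: 12′ + 5″ = 12.08333′; 177 + 12.08333/60 = 177.2013889
W → negative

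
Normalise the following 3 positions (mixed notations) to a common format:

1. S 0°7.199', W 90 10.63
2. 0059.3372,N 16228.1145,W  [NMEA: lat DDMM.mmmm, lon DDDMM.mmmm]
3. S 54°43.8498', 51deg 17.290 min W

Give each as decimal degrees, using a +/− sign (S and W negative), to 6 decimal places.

Point 1:
  Lat: 7.199′ = 0.119983°; total 0.1199833
  S → negative
  Lon: 10.63′ = 0.177167°; total 90.1771667
  hemisphere W, so the sign is −
Point 2:
  Lat: split at 2 digits → 00° and 59.3372′; 0 + 59.3372/60 = 0.9889533
  N ⇒ keep positive
  λ: degrees = first 3 digits = 162, minutes = 28.1145; 162 + 28.1145/60 = 162.4685750
  W ⇒ negate
Point 3:
  Latitude: 54 + 43.8498/60 = 54.7308300
  hemisphere S, so the sign is −
  λ: 51 + 17.29/60 = 51.2881667
  hemisphere W, so the sign is −

1. -0.119983, -90.177167
2. 0.988953, -162.468575
3. -54.730830, -51.288167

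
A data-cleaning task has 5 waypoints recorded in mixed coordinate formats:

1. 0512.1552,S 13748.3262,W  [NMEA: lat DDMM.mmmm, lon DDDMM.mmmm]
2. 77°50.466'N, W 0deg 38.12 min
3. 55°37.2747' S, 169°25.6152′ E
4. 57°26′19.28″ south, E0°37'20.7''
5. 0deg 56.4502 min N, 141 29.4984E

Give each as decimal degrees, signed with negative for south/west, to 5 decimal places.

Point 1:
  φ: split at 2 digits → 05° and 12.1552′; 5 + 12.1552/60 = 5.202587
  S → negative
  λ: split at 3 digits → 137° and 48.3262′; 137 + 48.3262/60 = 137.805437
  W ⇒ negate
Point 2:
  Lat: 50.466′ = 0.841100°; total 77.841100
  N → positive
  Lon: 38.12′ = 0.635333°; total 0.635333
  W → negative
Point 3:
  Lat: 55 + 37.2747/60 = 55.621245
  S ⇒ negate
  Lon: 25.6152′ = 0.426920°; total 169.426920
  E ⇒ keep positive
Point 4:
  Lat: 26′ + 19.28″ = 26.32133′; 57 + 26.32133/60 = 57.438689
  hemisphere S, so the sign is −
  Lon: 37′ + 20.7″ = 37.34500′; 0 + 37.34500/60 = 0.622417
  E → positive
Point 5:
  Lat: 0 + 56.4502/60 = 0.940837
  N ⇒ keep positive
  Lon: 29.4984′ = 0.491640°; total 141.491640
  E → positive

1. -5.20259, -137.80544
2. 77.84110, -0.63533
3. -55.62125, 169.42692
4. -57.43869, 0.62242
5. 0.94084, 141.49164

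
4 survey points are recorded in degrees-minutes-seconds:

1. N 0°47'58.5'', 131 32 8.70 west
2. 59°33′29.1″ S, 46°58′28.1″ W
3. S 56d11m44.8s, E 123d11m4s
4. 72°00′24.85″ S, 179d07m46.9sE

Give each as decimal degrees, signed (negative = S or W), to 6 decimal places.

Point 1:
  Lat: 0° + 47/60 + 58.5/3600 = 0 + 0.783333 + 0.016250 = 0.7995833
  N ⇒ keep positive
  Lon: 32′ + 8.7″ = 32.14500′; 131 + 32.14500/60 = 131.5357500
  W ⇒ negate
Point 2:
  φ: 33′ + 29.1″ = 33.48500′; 59 + 33.48500/60 = 59.5580833
  S → negative
  Lon: 46° + 58/60 + 28.1/3600 = 46 + 0.966667 + 0.007806 = 46.9744722
  W ⇒ negate
Point 3:
  φ: 11′ + 44.8″ = 11.74667′; 56 + 11.74667/60 = 56.1957778
  hemisphere S, so the sign is −
  Lon: 11′ + 4″ = 11.06667′; 123 + 11.06667/60 = 123.1844444
  E ⇒ keep positive
Point 4:
  Latitude: 72 + 0/60 + 24.85/3600 = 72.0069028
  S → negative
  Longitude: 7′ + 46.9″ = 7.78167′; 179 + 7.78167/60 = 179.1296944
  E ⇒ keep positive

1. 0.799583, -131.535750
2. -59.558083, -46.974472
3. -56.195778, 123.184444
4. -72.006903, 179.129694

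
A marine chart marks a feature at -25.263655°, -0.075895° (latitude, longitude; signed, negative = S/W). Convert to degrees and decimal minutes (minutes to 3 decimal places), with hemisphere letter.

Latitude is negative → S; |value| = 25.263655
Lat: minutes = (25.263655 − 25) × 60 = 15.81930
Longitude is negative → W; |value| = 0.075895
λ: 0° + 0.075895 × 60 = 0° 4.55370′

25° 15.819′ S, 0° 4.554′ W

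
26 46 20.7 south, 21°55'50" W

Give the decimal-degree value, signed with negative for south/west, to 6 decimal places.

-26.772417, -21.930556

Latitude: 46′ + 20.7″ = 46.34500′; 26 + 46.34500/60 = 26.7724167
S → negative
λ: 21° + 55/60 + 50/3600 = 21 + 0.916667 + 0.013889 = 21.9305556
W → negative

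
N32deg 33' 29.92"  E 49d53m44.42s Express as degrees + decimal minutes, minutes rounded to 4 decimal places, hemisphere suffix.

Lat: 33 + 29.92/60 = 33.498667′
λ: seconds/60 = 0.74033; minutes = 53 + 0.74033 = 53.740333

32° 33.4987′ N, 49° 53.7403′ E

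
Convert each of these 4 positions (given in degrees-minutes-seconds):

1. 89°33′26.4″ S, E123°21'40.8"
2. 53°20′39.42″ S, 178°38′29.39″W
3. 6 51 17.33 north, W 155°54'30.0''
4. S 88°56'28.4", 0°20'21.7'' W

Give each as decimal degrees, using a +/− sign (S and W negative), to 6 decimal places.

1. -89.557333, 123.361333
2. -53.344283, -178.641497
3. 6.854814, -155.908333
4. -88.941222, -0.339361

Point 1:
  φ: 33′ + 26.4″ = 33.44000′; 89 + 33.44000/60 = 89.5573333
  S ⇒ negate
  Lon: 123 + 21/60 + 40.8/3600 = 123.3613333
  E ⇒ keep positive
Point 2:
  Lat: 53 + 20/60 + 39.42/3600 = 53.3442833
  S → negative
  Longitude: 178° + 38/60 + 29.39/3600 = 178 + 0.633333 + 0.008164 = 178.6414972
  W → negative
Point 3:
  φ: 51′ + 17.33″ = 51.28883′; 6 + 51.28883/60 = 6.8548139
  N ⇒ keep positive
  Lon: 54′ + 30″ = 54.50000′; 155 + 54.50000/60 = 155.9083333
  hemisphere W, so the sign is −
Point 4:
  Lat: 88 + 56/60 + 28.4/3600 = 88.9412222
  S → negative
  Lon: 20′ + 21.7″ = 20.36167′; 0 + 20.36167/60 = 0.3393611
  W ⇒ negate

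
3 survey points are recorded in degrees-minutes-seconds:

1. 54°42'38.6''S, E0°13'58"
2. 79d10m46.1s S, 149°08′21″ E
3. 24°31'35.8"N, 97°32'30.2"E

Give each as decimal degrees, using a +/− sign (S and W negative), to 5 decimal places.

1. -54.71072, 0.23278
2. -79.17947, 149.13917
3. 24.52661, 97.54172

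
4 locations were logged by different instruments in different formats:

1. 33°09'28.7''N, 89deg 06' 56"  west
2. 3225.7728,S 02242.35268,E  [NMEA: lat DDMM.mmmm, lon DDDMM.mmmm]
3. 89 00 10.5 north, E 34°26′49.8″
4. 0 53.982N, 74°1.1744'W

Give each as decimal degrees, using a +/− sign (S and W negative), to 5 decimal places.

Point 1:
  φ: 9′ + 28.7″ = 9.47833′; 33 + 9.47833/60 = 33.157972
  N ⇒ keep positive
  Longitude: 89 + 6/60 + 56/3600 = 89.115556
  W → negative
Point 2:
  Latitude: split at 2 digits → 32° and 25.7728′; 32 + 25.7728/60 = 32.429547
  S ⇒ negate
  λ: degrees = first 3 digits = 22, minutes = 42.35268; 22 + 42.35268/60 = 22.705878
  E → positive
Point 3:
  Latitude: 89 + 0/60 + 10.5/3600 = 89.002917
  N ⇒ keep positive
  λ: 26′ + 49.8″ = 26.83000′; 34 + 26.83000/60 = 34.447167
  E → positive
Point 4:
  φ: 0 + 53.982/60 = 0.899700
  N → positive
  λ: 74 + 1.1744/60 = 74.019573
  W ⇒ negate

1. 33.15797, -89.11556
2. -32.42955, 22.70588
3. 89.00292, 34.44717
4. 0.89970, -74.01957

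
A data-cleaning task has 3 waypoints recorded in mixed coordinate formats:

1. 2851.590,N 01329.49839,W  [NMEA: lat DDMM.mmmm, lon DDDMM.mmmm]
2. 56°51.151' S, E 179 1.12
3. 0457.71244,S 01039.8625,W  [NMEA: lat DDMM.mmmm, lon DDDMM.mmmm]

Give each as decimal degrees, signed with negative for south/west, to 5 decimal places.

Point 1:
  φ: split at 2 digits → 28° and 51.59′; 28 + 51.59/60 = 28.859833
  N → positive
  λ: split at 3 digits → 013° and 29.49839′; 13 + 29.49839/60 = 13.491640
  W → negative
Point 2:
  Lat: 51.151′ = 0.852517°; total 56.852517
  hemisphere S, so the sign is −
  Longitude: 179 + 1.12/60 = 179.018667
  E ⇒ keep positive
Point 3:
  φ: degrees = first 2 digits = 4, minutes = 57.71244; 4 + 57.71244/60 = 4.961874
  S → negative
  λ: split at 3 digits → 010° and 39.8625′; 10 + 39.8625/60 = 10.664375
  hemisphere W, so the sign is −

1. 28.85983, -13.49164
2. -56.85252, 179.01867
3. -4.96187, -10.66438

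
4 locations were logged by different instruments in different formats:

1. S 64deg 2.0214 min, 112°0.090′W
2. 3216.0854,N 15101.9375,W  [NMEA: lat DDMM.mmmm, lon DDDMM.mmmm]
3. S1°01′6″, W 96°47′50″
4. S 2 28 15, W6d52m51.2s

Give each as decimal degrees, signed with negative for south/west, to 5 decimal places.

1. -64.03369, -112.00150
2. 32.26809, -151.03229
3. -1.01833, -96.79722
4. -2.47083, -6.88089

Point 1:
  Latitude: 64 + 2.0214/60 = 64.033690
  hemisphere S, so the sign is −
  Lon: 112 + 0.09/60 = 112.001500
  W ⇒ negate
Point 2:
  φ: degrees = first 2 digits = 32, minutes = 16.0854; 32 + 16.0854/60 = 32.268090
  N ⇒ keep positive
  Longitude: degrees = first 3 digits = 151, minutes = 1.9375; 151 + 1.9375/60 = 151.032292
  hemisphere W, so the sign is −
Point 3:
  Lat: 1′ + 6″ = 1.10000′; 1 + 1.10000/60 = 1.018333
  S ⇒ negate
  Lon: 96° + 47/60 + 50/3600 = 96 + 0.783333 + 0.013889 = 96.797222
  W → negative
Point 4:
  Latitude: 28′ + 15″ = 28.25000′; 2 + 28.25000/60 = 2.470833
  hemisphere S, so the sign is −
  Longitude: 6° + 52/60 + 51.2/3600 = 6 + 0.866667 + 0.014222 = 6.880889
  hemisphere W, so the sign is −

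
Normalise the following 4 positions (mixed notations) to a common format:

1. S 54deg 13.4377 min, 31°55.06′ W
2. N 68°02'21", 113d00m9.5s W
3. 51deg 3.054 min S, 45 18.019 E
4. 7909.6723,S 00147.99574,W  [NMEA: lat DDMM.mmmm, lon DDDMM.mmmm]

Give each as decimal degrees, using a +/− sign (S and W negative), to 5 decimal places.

Point 1:
  φ: 54 + 13.4377/60 = 54.223962
  S ⇒ negate
  λ: 31 + 55.06/60 = 31.917667
  hemisphere W, so the sign is −
Point 2:
  φ: 68 + 2/60 + 21/3600 = 68.039167
  N ⇒ keep positive
  Lon: 113 + 0/60 + 9.5/3600 = 113.002639
  W → negative
Point 3:
  Latitude: 51 + 3.054/60 = 51.050900
  hemisphere S, so the sign is −
  Lon: 18.019′ = 0.300317°; total 45.300317
  E → positive
Point 4:
  Latitude: split at 2 digits → 79° and 9.6723′; 79 + 9.6723/60 = 79.161205
  S → negative
  λ: split at 3 digits → 001° and 47.99574′; 1 + 47.99574/60 = 1.799929
  W → negative

1. -54.22396, -31.91767
2. 68.03917, -113.00264
3. -51.05090, 45.30032
4. -79.16121, -1.79993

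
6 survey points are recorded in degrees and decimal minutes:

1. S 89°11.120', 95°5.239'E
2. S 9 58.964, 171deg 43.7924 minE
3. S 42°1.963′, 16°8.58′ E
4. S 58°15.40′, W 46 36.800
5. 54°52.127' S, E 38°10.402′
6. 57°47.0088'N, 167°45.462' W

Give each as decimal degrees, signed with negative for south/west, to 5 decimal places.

1. -89.18533, 95.08732
2. -9.98273, 171.72987
3. -42.03272, 16.14300
4. -58.25667, -46.61333
5. -54.86878, 38.17337
6. 57.78348, -167.75770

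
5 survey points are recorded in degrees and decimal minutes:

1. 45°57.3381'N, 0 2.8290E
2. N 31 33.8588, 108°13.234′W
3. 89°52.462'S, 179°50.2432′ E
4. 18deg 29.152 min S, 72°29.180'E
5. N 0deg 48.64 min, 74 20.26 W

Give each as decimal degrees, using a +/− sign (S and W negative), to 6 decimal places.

Point 1:
  φ: 57.3381′ = 0.955635°; total 45.9556350
  N → positive
  Lon: 2.829′ = 0.047150°; total 0.0471500
  E → positive
Point 2:
  Latitude: 31 + 33.8588/60 = 31.5643133
  N ⇒ keep positive
  Longitude: 108 + 13.234/60 = 108.2205667
  W ⇒ negate
Point 3:
  Latitude: 89 + 52.462/60 = 89.8743667
  hemisphere S, so the sign is −
  Lon: 50.2432′ = 0.837387°; total 179.8373867
  E → positive
Point 4:
  Latitude: 18 + 29.152/60 = 18.4858667
  hemisphere S, so the sign is −
  λ: 29.18′ = 0.486333°; total 72.4863333
  E ⇒ keep positive
Point 5:
  Lat: 48.64′ = 0.810667°; total 0.8106667
  N → positive
  Lon: 74 + 20.26/60 = 74.3376667
  W → negative

1. 45.955635, 0.047150
2. 31.564313, -108.220567
3. -89.874367, 179.837387
4. -18.485867, 72.486333
5. 0.810667, -74.337667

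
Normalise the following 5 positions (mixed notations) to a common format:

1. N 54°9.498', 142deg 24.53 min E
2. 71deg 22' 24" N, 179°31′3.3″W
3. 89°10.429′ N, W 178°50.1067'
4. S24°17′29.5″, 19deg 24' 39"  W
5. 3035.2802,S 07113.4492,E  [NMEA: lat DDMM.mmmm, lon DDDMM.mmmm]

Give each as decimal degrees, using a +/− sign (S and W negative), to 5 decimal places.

1. 54.15830, 142.40883
2. 71.37333, -179.51758
3. 89.17382, -178.83511
4. -24.29153, -19.41083
5. -30.58800, 71.22415

Point 1:
  φ: 54 + 9.498/60 = 54.158300
  N ⇒ keep positive
  Longitude: 24.53′ = 0.408833°; total 142.408833
  E ⇒ keep positive
Point 2:
  φ: 22′ + 24″ = 22.40000′; 71 + 22.40000/60 = 71.373333
  N ⇒ keep positive
  λ: 179° + 31/60 + 3.3/3600 = 179 + 0.516667 + 0.000917 = 179.517583
  W ⇒ negate
Point 3:
  Lat: 89 + 10.429/60 = 89.173817
  N → positive
  Lon: 178 + 50.1067/60 = 178.835112
  W ⇒ negate
Point 4:
  Latitude: 24 + 17/60 + 29.5/3600 = 24.291528
  S → negative
  Longitude: 19 + 24/60 + 39/3600 = 19.410833
  hemisphere W, so the sign is −
Point 5:
  φ: degrees = first 2 digits = 30, minutes = 35.2802; 30 + 35.2802/60 = 30.588003
  S → negative
  Lon: degrees = first 3 digits = 71, minutes = 13.4492; 71 + 13.4492/60 = 71.224153
  E ⇒ keep positive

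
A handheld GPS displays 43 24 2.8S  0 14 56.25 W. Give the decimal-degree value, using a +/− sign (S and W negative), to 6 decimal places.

-43.400778, -0.248958

Latitude: 24′ + 2.8″ = 24.04667′; 43 + 24.04667/60 = 43.4007778
S → negative
Longitude: 0° + 14/60 + 56.25/3600 = 0 + 0.233333 + 0.015625 = 0.2489583
hemisphere W, so the sign is −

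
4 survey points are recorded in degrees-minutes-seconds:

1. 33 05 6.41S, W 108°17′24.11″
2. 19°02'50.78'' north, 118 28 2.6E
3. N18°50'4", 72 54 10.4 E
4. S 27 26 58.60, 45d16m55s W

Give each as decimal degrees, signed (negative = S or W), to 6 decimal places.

Point 1:
  Lat: 33 + 5/60 + 6.41/3600 = 33.0851139
  S ⇒ negate
  Lon: 108 + 17/60 + 24.11/3600 = 108.2900306
  W → negative
Point 2:
  Latitude: 19 + 2/60 + 50.78/3600 = 19.0474389
  N ⇒ keep positive
  Longitude: 118° + 28/60 + 2.6/3600 = 118 + 0.466667 + 0.000722 = 118.4673889
  E → positive
Point 3:
  Latitude: 18° + 50/60 + 4/3600 = 18 + 0.833333 + 0.001111 = 18.8344444
  N ⇒ keep positive
  Longitude: 72 + 54/60 + 10.4/3600 = 72.9028889
  E ⇒ keep positive
Point 4:
  Latitude: 27 + 26/60 + 58.6/3600 = 27.4496111
  S → negative
  λ: 45 + 16/60 + 55/3600 = 45.2819444
  W → negative

1. -33.085114, -108.290031
2. 19.047439, 118.467389
3. 18.834444, 72.902889
4. -27.449611, -45.281944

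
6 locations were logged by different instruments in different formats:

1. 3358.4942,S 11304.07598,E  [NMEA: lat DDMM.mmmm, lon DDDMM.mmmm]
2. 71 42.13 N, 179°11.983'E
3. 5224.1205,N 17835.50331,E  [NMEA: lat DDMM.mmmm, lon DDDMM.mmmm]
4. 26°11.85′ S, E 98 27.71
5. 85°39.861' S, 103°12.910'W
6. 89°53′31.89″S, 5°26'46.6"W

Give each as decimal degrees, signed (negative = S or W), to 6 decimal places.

1. -33.974903, 113.067933
2. 71.702167, 179.199717
3. 52.402008, 178.591722
4. -26.197500, 98.461833
5. -85.664350, -103.215167
6. -89.892192, -5.446278

Point 1:
  Lat: split at 2 digits → 33° and 58.4942′; 33 + 58.4942/60 = 33.9749033
  hemisphere S, so the sign is −
  Longitude: degrees = first 3 digits = 113, minutes = 4.07598; 113 + 4.07598/60 = 113.0679330
  E → positive
Point 2:
  φ: 71 + 42.13/60 = 71.7021667
  N → positive
  Lon: 179 + 11.983/60 = 179.1997167
  E ⇒ keep positive
Point 3:
  Lat: split at 2 digits → 52° and 24.1205′; 52 + 24.1205/60 = 52.4020083
  N ⇒ keep positive
  λ: split at 3 digits → 178° and 35.50331′; 178 + 35.50331/60 = 178.5917218
  E ⇒ keep positive
Point 4:
  Lat: 11.85′ = 0.197500°; total 26.1975000
  S → negative
  Longitude: 27.71′ = 0.461833°; total 98.4618333
  E → positive
Point 5:
  Latitude: 39.861′ = 0.664350°; total 85.6643500
  hemisphere S, so the sign is −
  Lon: 103 + 12.91/60 = 103.2151667
  W → negative
Point 6:
  φ: 89° + 53/60 + 31.89/3600 = 89 + 0.883333 + 0.008858 = 89.8921917
  S ⇒ negate
  Lon: 5 + 26/60 + 46.6/3600 = 5.4462778
  W ⇒ negate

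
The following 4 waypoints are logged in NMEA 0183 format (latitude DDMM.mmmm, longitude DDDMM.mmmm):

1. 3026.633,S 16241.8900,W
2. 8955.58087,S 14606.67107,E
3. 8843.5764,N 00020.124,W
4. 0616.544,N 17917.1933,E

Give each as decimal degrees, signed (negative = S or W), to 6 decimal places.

1. -30.443883, -162.698167
2. -89.926348, 146.111185
3. 88.726273, -0.335400
4. 6.275733, 179.286555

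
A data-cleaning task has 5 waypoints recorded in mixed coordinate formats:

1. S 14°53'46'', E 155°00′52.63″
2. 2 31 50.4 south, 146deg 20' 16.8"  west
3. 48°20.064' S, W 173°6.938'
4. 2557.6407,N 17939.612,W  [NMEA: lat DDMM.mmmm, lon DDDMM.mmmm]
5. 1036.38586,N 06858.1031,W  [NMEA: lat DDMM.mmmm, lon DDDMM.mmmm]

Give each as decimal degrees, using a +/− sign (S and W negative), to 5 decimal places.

1. -14.89611, 155.01462
2. -2.53067, -146.33800
3. -48.33440, -173.11563
4. 25.96068, -179.66020
5. 10.60643, -68.96839

Point 1:
  Lat: 14 + 53/60 + 46/3600 = 14.896111
  hemisphere S, so the sign is −
  Lon: 0′ + 52.63″ = 0.87717′; 155 + 0.87717/60 = 155.014619
  E → positive
Point 2:
  Latitude: 2 + 31/60 + 50.4/3600 = 2.530667
  S → negative
  λ: 20′ + 16.8″ = 20.28000′; 146 + 20.28000/60 = 146.338000
  W → negative
Point 3:
  φ: 48 + 20.064/60 = 48.334400
  hemisphere S, so the sign is −
  Longitude: 6.938′ = 0.115633°; total 173.115633
  W → negative
Point 4:
  Latitude: split at 2 digits → 25° and 57.6407′; 25 + 57.6407/60 = 25.960678
  N → positive
  Longitude: degrees = first 3 digits = 179, minutes = 39.612; 179 + 39.612/60 = 179.660200
  hemisphere W, so the sign is −
Point 5:
  φ: degrees = first 2 digits = 10, minutes = 36.38586; 10 + 36.38586/60 = 10.606431
  N → positive
  λ: degrees = first 3 digits = 68, minutes = 58.1031; 68 + 58.1031/60 = 68.968385
  W → negative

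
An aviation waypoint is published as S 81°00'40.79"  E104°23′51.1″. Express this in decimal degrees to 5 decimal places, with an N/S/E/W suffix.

81.01133° S, 104.39753° E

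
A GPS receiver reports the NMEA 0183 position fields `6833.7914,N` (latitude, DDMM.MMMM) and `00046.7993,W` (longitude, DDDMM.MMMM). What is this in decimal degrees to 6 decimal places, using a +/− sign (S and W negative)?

φ: split at 2 digits → 68° and 33.7914′; 68 + 33.7914/60 = 68.5631900
N → positive
Lon: split at 3 digits → 000° and 46.7993′; 0 + 46.7993/60 = 0.7799883
W → negative

68.563190, -0.779988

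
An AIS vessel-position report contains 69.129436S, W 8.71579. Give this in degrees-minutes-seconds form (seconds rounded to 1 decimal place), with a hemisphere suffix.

Latitude: 0.129436° → 7.76616′; 0.76616 × 60 = 45.970″
Lon: 0.715790 × 60 = 42.94740′ → 42′, remainder × 60 = 56.844″

69°07′46.0″ S, 8°42′56.8″ W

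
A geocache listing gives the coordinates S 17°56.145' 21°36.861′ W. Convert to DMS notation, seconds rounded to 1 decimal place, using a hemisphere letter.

Lat: fractional minutes 0.14500 × 60 = 8.700″
Longitude: fractional minutes 0.86100 × 60 = 51.660″

17°56′8.7″ S, 21°36′51.7″ W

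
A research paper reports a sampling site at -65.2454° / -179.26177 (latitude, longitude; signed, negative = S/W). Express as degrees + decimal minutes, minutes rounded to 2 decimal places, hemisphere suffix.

Latitude is negative → S; |value| = 65.245400
φ: fractional part 0.245400 → 14.7240 minutes
Longitude is negative → W; |value| = 179.261770
λ: 179° + 0.261770 × 60 = 179° 15.7062′

65° 14.72′ S, 179° 15.71′ W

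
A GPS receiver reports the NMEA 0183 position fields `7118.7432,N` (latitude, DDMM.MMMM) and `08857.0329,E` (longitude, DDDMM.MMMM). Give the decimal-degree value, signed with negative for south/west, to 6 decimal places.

Latitude: split at 2 digits → 71° and 18.7432′; 71 + 18.7432/60 = 71.3123867
N ⇒ keep positive
λ: degrees = first 3 digits = 88, minutes = 57.0329; 88 + 57.0329/60 = 88.9505483
E ⇒ keep positive

71.312387, 88.950548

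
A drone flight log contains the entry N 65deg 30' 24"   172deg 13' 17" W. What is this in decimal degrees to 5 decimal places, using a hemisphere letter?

65.50667° N, 172.22139° W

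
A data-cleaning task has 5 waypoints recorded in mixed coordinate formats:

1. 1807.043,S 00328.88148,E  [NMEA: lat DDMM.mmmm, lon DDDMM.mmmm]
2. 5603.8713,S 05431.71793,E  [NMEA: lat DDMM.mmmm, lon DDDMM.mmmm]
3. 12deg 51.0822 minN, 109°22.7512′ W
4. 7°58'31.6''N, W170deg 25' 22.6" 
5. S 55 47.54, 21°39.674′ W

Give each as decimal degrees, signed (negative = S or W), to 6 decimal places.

Point 1:
  Latitude: split at 2 digits → 18° and 7.043′; 18 + 7.043/60 = 18.1173833
  hemisphere S, so the sign is −
  Lon: degrees = first 3 digits = 3, minutes = 28.88148; 3 + 28.88148/60 = 3.4813580
  E → positive
Point 2:
  φ: degrees = first 2 digits = 56, minutes = 3.8713; 56 + 3.8713/60 = 56.0645217
  hemisphere S, so the sign is −
  Lon: degrees = first 3 digits = 54, minutes = 31.71793; 54 + 31.71793/60 = 54.5286322
  E ⇒ keep positive
Point 3:
  Latitude: 51.0822′ = 0.851370°; total 12.8513700
  N → positive
  Lon: 22.7512′ = 0.379187°; total 109.3791867
  W → negative
Point 4:
  Latitude: 7 + 58/60 + 31.6/3600 = 7.9754444
  N → positive
  Lon: 170 + 25/60 + 22.6/3600 = 170.4229444
  hemisphere W, so the sign is −
Point 5:
  φ: 47.54′ = 0.792333°; total 55.7923333
  hemisphere S, so the sign is −
  Longitude: 21 + 39.674/60 = 21.6612333
  hemisphere W, so the sign is −

1. -18.117383, 3.481358
2. -56.064522, 54.528632
3. 12.851370, -109.379187
4. 7.975444, -170.422944
5. -55.792333, -21.661233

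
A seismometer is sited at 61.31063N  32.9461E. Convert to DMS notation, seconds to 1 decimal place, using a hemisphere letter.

61°18′38.3″ N, 32°56′46.0″ E

Lat: 0.310630 × 60 = 18.63780′ → 18′, remainder × 60 = 38.268″
Longitude: whole degrees 32; 56.76600′ → 56′ and 45.960″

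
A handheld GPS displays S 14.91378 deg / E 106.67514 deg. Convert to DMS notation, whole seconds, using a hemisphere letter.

Lat: 0.913780 × 60 = 54.82680′ → 54′, remainder × 60 = 49.61″
λ: 0.675140 × 60 = 40.50840′ → 40′, remainder × 60 = 30.50″

14°54′50″ S, 106°40′31″ E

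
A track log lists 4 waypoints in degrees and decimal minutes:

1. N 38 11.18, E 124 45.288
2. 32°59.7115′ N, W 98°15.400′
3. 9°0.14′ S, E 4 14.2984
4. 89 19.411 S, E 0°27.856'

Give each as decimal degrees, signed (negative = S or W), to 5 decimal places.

Point 1:
  Latitude: 38 + 11.18/60 = 38.186333
  N ⇒ keep positive
  λ: 124 + 45.288/60 = 124.754800
  E ⇒ keep positive
Point 2:
  φ: 59.7115′ = 0.995192°; total 32.995192
  N ⇒ keep positive
  Lon: 15.4′ = 0.256667°; total 98.256667
  hemisphere W, so the sign is −
Point 3:
  Latitude: 0.14′ = 0.002333°; total 9.002333
  hemisphere S, so the sign is −
  λ: 4 + 14.2984/60 = 4.238307
  E → positive
Point 4:
  φ: 89 + 19.411/60 = 89.323517
  S ⇒ negate
  λ: 0 + 27.856/60 = 0.464267
  E → positive

1. 38.18633, 124.75480
2. 32.99519, -98.25667
3. -9.00233, 4.23831
4. -89.32352, 0.46427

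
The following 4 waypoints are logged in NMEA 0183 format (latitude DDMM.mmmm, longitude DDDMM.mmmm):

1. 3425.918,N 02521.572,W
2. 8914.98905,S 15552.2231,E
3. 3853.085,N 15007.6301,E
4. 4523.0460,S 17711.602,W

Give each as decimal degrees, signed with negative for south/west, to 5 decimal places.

1. 34.43197, -25.35953
2. -89.24982, 155.87039
3. 38.88475, 150.12717
4. -45.38410, -177.19337

Point 1:
  Lat: degrees = first 2 digits = 34, minutes = 25.918; 34 + 25.918/60 = 34.431967
  N ⇒ keep positive
  λ: degrees = first 3 digits = 25, minutes = 21.572; 25 + 21.572/60 = 25.359533
  hemisphere W, so the sign is −
Point 2:
  Latitude: degrees = first 2 digits = 89, minutes = 14.98905; 89 + 14.98905/60 = 89.249818
  S → negative
  λ: split at 3 digits → 155° and 52.2231′; 155 + 52.2231/60 = 155.870385
  E ⇒ keep positive
Point 3:
  φ: degrees = first 2 digits = 38, minutes = 53.085; 38 + 53.085/60 = 38.884750
  N ⇒ keep positive
  Lon: split at 3 digits → 150° and 7.6301′; 150 + 7.6301/60 = 150.127168
  E → positive
Point 4:
  Latitude: split at 2 digits → 45° and 23.046′; 45 + 23.046/60 = 45.384100
  hemisphere S, so the sign is −
  Longitude: split at 3 digits → 177° and 11.602′; 177 + 11.602/60 = 177.193367
  hemisphere W, so the sign is −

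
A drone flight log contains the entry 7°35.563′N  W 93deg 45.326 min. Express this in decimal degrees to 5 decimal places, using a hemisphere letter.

Latitude: 35.563′ = 0.592717°; total 7.592717
Lon: 93 + 45.326/60 = 93.755433

7.59272° N, 93.75543° W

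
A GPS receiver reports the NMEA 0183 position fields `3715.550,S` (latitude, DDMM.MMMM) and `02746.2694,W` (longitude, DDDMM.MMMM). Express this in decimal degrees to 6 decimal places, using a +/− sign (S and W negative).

-37.259167, -27.771157

φ: degrees = first 2 digits = 37, minutes = 15.55; 37 + 15.55/60 = 37.2591667
S → negative
λ: split at 3 digits → 027° and 46.2694′; 27 + 46.2694/60 = 27.7711567
W ⇒ negate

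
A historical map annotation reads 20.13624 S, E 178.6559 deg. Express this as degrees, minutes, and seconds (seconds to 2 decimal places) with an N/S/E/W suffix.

Lat: 0.136240 × 60 = 8.17440′ → 8′, remainder × 60 = 10.4640″
λ: 0.655900° → 39.35400′; 0.35400 × 60 = 21.2400″

20°08′10.46″ S, 178°39′21.24″ E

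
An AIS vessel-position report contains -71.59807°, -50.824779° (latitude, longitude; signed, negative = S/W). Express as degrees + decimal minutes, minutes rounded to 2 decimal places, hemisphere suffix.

71° 35.88′ S, 50° 49.49′ W

Latitude is negative → S; |value| = 71.598070
φ: minutes = (71.598070 − 71) × 60 = 35.8842
Longitude is negative → W; |value| = 50.824779
Longitude: minutes = (50.824779 − 50) × 60 = 49.4867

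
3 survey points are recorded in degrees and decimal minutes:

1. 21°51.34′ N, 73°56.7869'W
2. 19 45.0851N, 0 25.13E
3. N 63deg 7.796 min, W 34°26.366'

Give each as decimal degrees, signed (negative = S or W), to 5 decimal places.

Point 1:
  Lat: 21 + 51.34/60 = 21.855667
  N ⇒ keep positive
  Longitude: 56.7869′ = 0.946448°; total 73.946448
  W → negative
Point 2:
  Latitude: 45.0851′ = 0.751418°; total 19.751418
  N → positive
  Longitude: 0 + 25.13/60 = 0.418833
  E → positive
Point 3:
  Latitude: 63 + 7.796/60 = 63.129933
  N → positive
  Longitude: 34 + 26.366/60 = 34.439433
  hemisphere W, so the sign is −

1. 21.85567, -73.94645
2. 19.75142, 0.41883
3. 63.12993, -34.43943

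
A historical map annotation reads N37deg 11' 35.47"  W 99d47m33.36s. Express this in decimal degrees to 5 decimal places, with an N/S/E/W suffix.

Lat: 37° + 11/60 + 35.47/3600 = 37 + 0.183333 + 0.009853 = 37.193186
Longitude: 99° + 47/60 + 33.36/3600 = 99 + 0.783333 + 0.009267 = 99.792600

37.19319° N, 99.79260° W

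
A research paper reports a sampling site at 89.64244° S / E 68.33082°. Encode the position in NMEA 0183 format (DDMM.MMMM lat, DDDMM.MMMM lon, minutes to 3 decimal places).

8938.546,S / 06819.849,E

φ: minutes = (89.642440 − 89) × 60 = 38.54640
λ: fractional part 0.330820 → 19.84920 minutes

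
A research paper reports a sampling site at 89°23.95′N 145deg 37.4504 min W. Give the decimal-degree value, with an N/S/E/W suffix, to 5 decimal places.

89.39917° N, 145.62417° W

φ: 89 + 23.95/60 = 89.399167
Longitude: 145 + 37.4504/60 = 145.624173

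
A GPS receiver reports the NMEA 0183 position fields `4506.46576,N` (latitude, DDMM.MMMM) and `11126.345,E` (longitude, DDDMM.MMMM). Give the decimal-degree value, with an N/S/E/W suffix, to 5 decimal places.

φ: split at 2 digits → 45° and 6.46576′; 45 + 6.46576/60 = 45.107763
Lon: split at 3 digits → 111° and 26.345′; 111 + 26.345/60 = 111.439083

45.10776° N, 111.43908° E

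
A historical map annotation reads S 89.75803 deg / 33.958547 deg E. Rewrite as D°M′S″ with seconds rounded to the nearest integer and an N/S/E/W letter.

89°45′29″ S, 33°57′31″ E

Lat: whole degrees 89; 45.48180′ → 45′ and 28.91″
λ: whole degrees 33; 57.51282′ → 57′ and 30.77″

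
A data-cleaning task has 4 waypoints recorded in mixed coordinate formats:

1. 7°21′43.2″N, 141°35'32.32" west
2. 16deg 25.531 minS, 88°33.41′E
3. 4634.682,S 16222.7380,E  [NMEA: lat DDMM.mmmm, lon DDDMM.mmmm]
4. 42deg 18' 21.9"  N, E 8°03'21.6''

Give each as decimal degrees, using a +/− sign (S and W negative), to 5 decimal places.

Point 1:
  φ: 21′ + 43.2″ = 21.72000′; 7 + 21.72000/60 = 7.362000
  N → positive
  Longitude: 35′ + 32.32″ = 35.53867′; 141 + 35.53867/60 = 141.592311
  W → negative
Point 2:
  φ: 16 + 25.531/60 = 16.425517
  hemisphere S, so the sign is −
  Longitude: 88 + 33.41/60 = 88.556833
  E ⇒ keep positive
Point 3:
  φ: split at 2 digits → 46° and 34.682′; 46 + 34.682/60 = 46.578033
  S → negative
  λ: degrees = first 3 digits = 162, minutes = 22.738; 162 + 22.738/60 = 162.378967
  E ⇒ keep positive
Point 4:
  φ: 42 + 18/60 + 21.9/3600 = 42.306083
  N → positive
  Longitude: 3′ + 21.6″ = 3.36000′; 8 + 3.36000/60 = 8.056000
  E ⇒ keep positive

1. 7.36200, -141.59231
2. -16.42552, 88.55683
3. -46.57803, 162.37897
4. 42.30608, 8.05600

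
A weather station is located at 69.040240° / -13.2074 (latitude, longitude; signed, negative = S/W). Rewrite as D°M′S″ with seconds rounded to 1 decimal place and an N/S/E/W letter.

69°02′24.9″ N, 13°12′26.6″ W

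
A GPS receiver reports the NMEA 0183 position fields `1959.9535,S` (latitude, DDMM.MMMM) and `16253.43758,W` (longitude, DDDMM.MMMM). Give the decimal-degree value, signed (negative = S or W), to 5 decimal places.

Latitude: degrees = first 2 digits = 19, minutes = 59.9535; 19 + 59.9535/60 = 19.999225
hemisphere S, so the sign is −
Lon: split at 3 digits → 162° and 53.43758′; 162 + 53.43758/60 = 162.890626
W ⇒ negate

-19.99923, -162.89063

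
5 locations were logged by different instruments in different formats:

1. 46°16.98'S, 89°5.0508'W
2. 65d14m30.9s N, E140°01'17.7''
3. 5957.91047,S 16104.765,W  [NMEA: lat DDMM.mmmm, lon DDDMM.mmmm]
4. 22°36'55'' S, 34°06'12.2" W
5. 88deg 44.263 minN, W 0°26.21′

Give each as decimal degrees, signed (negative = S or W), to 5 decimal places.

Point 1:
  Lat: 16.98′ = 0.283000°; total 46.283000
  hemisphere S, so the sign is −
  Longitude: 89 + 5.0508/60 = 89.084180
  W → negative
Point 2:
  Lat: 65 + 14/60 + 30.9/3600 = 65.241917
  N → positive
  Longitude: 1′ + 17.7″ = 1.29500′; 140 + 1.29500/60 = 140.021583
  E → positive
Point 3:
  Latitude: split at 2 digits → 59° and 57.91047′; 59 + 57.91047/60 = 59.965175
  S ⇒ negate
  Longitude: split at 3 digits → 161° and 4.765′; 161 + 4.765/60 = 161.079417
  W ⇒ negate
Point 4:
  φ: 36′ + 55″ = 36.91667′; 22 + 36.91667/60 = 22.615278
  S ⇒ negate
  λ: 34 + 6/60 + 12.2/3600 = 34.103389
  hemisphere W, so the sign is −
Point 5:
  Lat: 44.263′ = 0.737717°; total 88.737717
  N → positive
  λ: 0 + 26.21/60 = 0.436833
  W ⇒ negate

1. -46.28300, -89.08418
2. 65.24192, 140.02158
3. -59.96517, -161.07942
4. -22.61528, -34.10339
5. 88.73772, -0.43683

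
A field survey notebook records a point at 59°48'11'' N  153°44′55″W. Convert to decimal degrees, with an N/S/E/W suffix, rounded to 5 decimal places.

59.80306° N, 153.74861° W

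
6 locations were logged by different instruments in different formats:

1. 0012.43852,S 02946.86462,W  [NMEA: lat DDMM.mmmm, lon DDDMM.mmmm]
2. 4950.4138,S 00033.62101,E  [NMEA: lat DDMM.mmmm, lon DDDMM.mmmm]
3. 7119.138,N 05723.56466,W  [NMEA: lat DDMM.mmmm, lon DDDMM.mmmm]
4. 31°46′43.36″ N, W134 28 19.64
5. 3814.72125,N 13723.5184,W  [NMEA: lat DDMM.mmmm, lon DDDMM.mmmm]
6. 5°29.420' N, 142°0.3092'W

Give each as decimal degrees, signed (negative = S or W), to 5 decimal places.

1. -0.20731, -29.78108
2. -49.84023, 0.56035
3. 71.31897, -57.39274
4. 31.77871, -134.47212
5. 38.24535, -137.39197
6. 5.49033, -142.00515

Point 1:
  Lat: split at 2 digits → 00° and 12.43852′; 0 + 12.43852/60 = 0.207309
  hemisphere S, so the sign is −
  Lon: split at 3 digits → 029° and 46.86462′; 29 + 46.86462/60 = 29.781077
  W ⇒ negate
Point 2:
  Latitude: degrees = first 2 digits = 49, minutes = 50.4138; 49 + 50.4138/60 = 49.840230
  hemisphere S, so the sign is −
  Lon: degrees = first 3 digits = 0, minutes = 33.62101; 0 + 33.62101/60 = 0.560350
  E ⇒ keep positive
Point 3:
  φ: split at 2 digits → 71° and 19.138′; 71 + 19.138/60 = 71.318967
  N → positive
  λ: degrees = first 3 digits = 57, minutes = 23.56466; 57 + 23.56466/60 = 57.392744
  hemisphere W, so the sign is −
Point 4:
  Lat: 46′ + 43.36″ = 46.72267′; 31 + 46.72267/60 = 31.778711
  N ⇒ keep positive
  λ: 28′ + 19.64″ = 28.32733′; 134 + 28.32733/60 = 134.472122
  hemisphere W, so the sign is −
Point 5:
  Latitude: split at 2 digits → 38° and 14.72125′; 38 + 14.72125/60 = 38.245354
  N → positive
  λ: degrees = first 3 digits = 137, minutes = 23.5184; 137 + 23.5184/60 = 137.391973
  W → negative
Point 6:
  Latitude: 5 + 29.42/60 = 5.490333
  N ⇒ keep positive
  Lon: 0.3092′ = 0.005153°; total 142.005153
  W → negative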